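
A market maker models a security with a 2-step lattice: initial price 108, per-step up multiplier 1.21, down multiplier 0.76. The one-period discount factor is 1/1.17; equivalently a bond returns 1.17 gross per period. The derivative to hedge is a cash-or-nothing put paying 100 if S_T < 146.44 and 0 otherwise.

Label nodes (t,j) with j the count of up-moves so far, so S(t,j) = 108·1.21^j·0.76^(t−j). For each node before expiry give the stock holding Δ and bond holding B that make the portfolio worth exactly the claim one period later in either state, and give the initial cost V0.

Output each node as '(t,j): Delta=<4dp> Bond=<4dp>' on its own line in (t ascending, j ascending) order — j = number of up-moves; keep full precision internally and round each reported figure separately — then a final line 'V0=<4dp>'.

(0,0): Delta=-1.6023 Bond=185.4603
(1,0): Delta=0.0000 Bond=85.4701
(1,1): Delta=-1.7005 Bond=229.8196
V0=12.4097

The replicating-portfolio and risk-neutral prices coincide; use p* = (1.17−0.76)/(1.21−0.76) = 0.9111 for the latter.
Terminal payoffs: V(2,0)=100.0000, V(2,1)=100.0000, V(2,2)=0.0000
(1,0): S=82.0800. Δ = (V_up−V_dn)/(S_up−S_dn) = (100.0000−100.0000)/(99.3168−62.3808) = 0.0000. V = [p*·100.0000 + (1−p*)·100.0000]/1.17 = 85.4701. B = V − Δ·S = 85.4701.
(1,1): S=130.6800. Δ = (V_up−V_dn)/(S_up−S_dn) = (0.0000−100.0000)/(158.1228−99.3168) = -1.7005. V = [p*·0.0000 + (1−p*)·100.0000]/1.17 = 7.5973. B = V − Δ·S = 229.8196.
(0,0): S=108.0000. Δ = (V_up−V_dn)/(S_up−S_dn) = (7.5973−85.4701)/(130.6800−82.0800) = -1.6023. V = [p*·7.5973 + (1−p*)·85.4701]/1.17 = 12.4097. B = V − Δ·S = 185.4603.
Self-financing check: at every node Δ·S+B equals the discounted successor values.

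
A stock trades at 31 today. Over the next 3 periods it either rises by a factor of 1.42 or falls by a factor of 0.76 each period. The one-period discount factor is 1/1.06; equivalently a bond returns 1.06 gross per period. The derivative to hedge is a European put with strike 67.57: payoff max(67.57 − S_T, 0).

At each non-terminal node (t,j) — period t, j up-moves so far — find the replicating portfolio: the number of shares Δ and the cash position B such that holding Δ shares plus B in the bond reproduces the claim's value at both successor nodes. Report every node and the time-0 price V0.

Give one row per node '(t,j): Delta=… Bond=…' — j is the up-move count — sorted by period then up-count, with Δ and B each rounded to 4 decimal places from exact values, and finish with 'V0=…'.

(0,0): Delta=-0.8095 Bond=52.4998
(1,0): Delta=-1.0000 Bond=60.1371
(1,1): Delta=-0.6872 Bond=50.2650
(2,0): Delta=-1.0000 Bond=63.7453
(2,1): Delta=-1.0000 Bond=63.7453
(2,2): Delta=-0.4863 Bond=40.7237
V0=27.4041

Under the risk-neutral measure, an up-move has probability p* = (R−d)/(u−d) = 0.4545 and values discount at R = 1.06.
Terminal values V(3,·): V(3,0)=53.9617, V(3,1)=42.1440, V(3,2)=20.0636, V(3,3)=0.0000
  t=2,j=0: stock 17.9056 → up 25.4260 (V=42.1440), down 13.6083 (V=53.9617). Price 45.8397; hedge Δ=-1.0000, bond B=63.7453.
  t=2,j=1: stock 33.4552 → up 47.5064 (V=20.0636), down 25.4260 (V=42.1440). Price 30.2901; hedge Δ=-1.0000, bond B=63.7453.
  t=2,j=2: stock 62.5084 → up 88.7619 (V=0.0000), down 47.5064 (V=20.0636). Price 10.3243; hedge Δ=-0.4863, bond B=40.7237.
  t=1,j=0: stock 23.5600 → up 33.4552 (V=30.2901), down 17.9056 (V=45.8397). Price 36.5771; hedge Δ=-1.0000, bond B=60.1371.
  t=1,j=1: stock 44.0200 → up 62.5084 (V=10.3243), down 33.4552 (V=30.2901). Price 20.0139; hedge Δ=-0.6872, bond B=50.2650.
  t=0,j=0: stock 31.0000 → up 44.0200 (V=20.0139), down 23.5600 (V=36.5771). Price 27.4041; hedge Δ=-0.8095, bond B=52.4998.
Check: Δ(0,0)·S0 + B(0,0) = 27.4041 = V0.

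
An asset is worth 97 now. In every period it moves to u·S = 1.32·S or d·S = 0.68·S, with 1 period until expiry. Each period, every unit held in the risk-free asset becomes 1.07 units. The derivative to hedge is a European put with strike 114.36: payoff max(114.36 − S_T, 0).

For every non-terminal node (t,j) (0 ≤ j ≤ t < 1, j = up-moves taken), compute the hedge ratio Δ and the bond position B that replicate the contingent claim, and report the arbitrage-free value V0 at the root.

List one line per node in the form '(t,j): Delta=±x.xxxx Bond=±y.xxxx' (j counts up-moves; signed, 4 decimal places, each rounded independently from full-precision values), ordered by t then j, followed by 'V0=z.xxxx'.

The replicating-portfolio and risk-neutral prices coincide; use p* = (1.07−0.68)/(1.32−0.68) = 0.6094 for the latter.
Terminal values V(1,·): V(1,0)=48.4000, V(1,1)=0.0000
(0,0): S=97.0000. Δ = (V_up−V_dn)/(S_up−S_dn) = (0.0000−48.4000)/(128.0400−65.9600) = -0.7796. V = [p*·0.0000 + (1−p*)·48.4000]/1.07 = 17.6694. B = V − Δ·S = 93.2944.
Check: Δ(0,0)·S0 + B(0,0) = 17.6694 = V0.

(0,0): Delta=-0.7796 Bond=93.2944
V0=17.6694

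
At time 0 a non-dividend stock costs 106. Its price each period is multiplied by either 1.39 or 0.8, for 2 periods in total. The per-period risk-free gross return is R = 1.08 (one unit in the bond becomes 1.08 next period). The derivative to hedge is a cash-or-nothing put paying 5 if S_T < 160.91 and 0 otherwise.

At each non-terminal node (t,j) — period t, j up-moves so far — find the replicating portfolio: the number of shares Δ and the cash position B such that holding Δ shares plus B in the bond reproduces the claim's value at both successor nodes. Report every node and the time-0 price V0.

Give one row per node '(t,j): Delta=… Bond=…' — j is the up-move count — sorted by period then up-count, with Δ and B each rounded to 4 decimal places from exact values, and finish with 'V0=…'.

The replicating-portfolio and risk-neutral prices coincide; use p* = (1.08−0.8)/(1.39−0.8) = 0.4746 for the latter.
Terminal values V(2,·): V(2,0)=5.0000, V(2,1)=5.0000, V(2,2)=0.0000
  t=1,j=0: stock 84.8000 → up 117.8720 (V=5.0000), down 67.8400 (V=5.0000). Price 4.6296; hedge Δ=0.0000, bond B=4.6296.
  t=1,j=1: stock 147.3400 → up 204.8026 (V=0.0000), down 117.8720 (V=5.0000). Price 2.4325; hedge Δ=-0.0575, bond B=10.9071.
  t=0,j=0: stock 106.0000 → up 147.3400 (V=2.4325), down 84.8000 (V=4.6296). Price 3.3212; hedge Δ=-0.0351, bond B=7.0452.
Each (Δ,B) replicates both successor values, so the strategy is self-financing and V0 is arbitrage-free.

(0,0): Delta=-0.0351 Bond=7.0452
(1,0): Delta=0.0000 Bond=4.6296
(1,1): Delta=-0.0575 Bond=10.9071
V0=3.3212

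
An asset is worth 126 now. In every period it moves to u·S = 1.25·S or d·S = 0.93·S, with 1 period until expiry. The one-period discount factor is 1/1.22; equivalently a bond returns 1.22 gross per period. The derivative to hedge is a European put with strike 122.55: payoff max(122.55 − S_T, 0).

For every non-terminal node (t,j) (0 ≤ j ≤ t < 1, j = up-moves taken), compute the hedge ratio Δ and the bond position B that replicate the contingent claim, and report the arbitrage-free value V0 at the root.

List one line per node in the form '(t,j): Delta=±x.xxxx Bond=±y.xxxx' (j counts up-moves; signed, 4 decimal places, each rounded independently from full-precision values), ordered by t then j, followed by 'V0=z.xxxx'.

(0,0): Delta=-0.1332 Bond=17.1939
V0=0.4127

Risk-neutral probability p* = (R−d)/(u−d) = (1.22−0.93)/(1.25−0.93) = 0.9062.
Payoff layer (t=1): V(1,0)=5.3700, V(1,1)=0.0000
Node (0,0) S=126.0000: V=(p*·0.0000+(1−p*)·5.3700)/1.22=0.4127; Δ=(0.0000−5.3700)/(157.5000−117.1800)=-0.1332; B=V−Δ·S=17.1939
Check: Δ(0,0)·S0 + B(0,0) = 0.4127 = V0.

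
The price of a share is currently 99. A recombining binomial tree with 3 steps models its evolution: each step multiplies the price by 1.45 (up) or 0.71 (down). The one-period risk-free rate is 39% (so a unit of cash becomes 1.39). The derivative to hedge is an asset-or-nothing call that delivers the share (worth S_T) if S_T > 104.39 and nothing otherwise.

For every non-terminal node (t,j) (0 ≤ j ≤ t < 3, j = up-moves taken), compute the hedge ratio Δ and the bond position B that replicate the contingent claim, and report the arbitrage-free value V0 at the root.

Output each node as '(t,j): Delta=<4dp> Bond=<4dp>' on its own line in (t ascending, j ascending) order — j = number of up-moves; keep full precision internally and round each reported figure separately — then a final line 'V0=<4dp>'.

(0,0): Delta=1.0745 Bond=-7.8675
(1,0): Delta=1.8783 Bond=-67.4379
(1,1): Delta=1.0397 Bond=-5.9504
(2,0): Delta=0.0000 Bond=0.0000
(2,1): Delta=1.9595 Bond=-102.0097
(2,2): Delta=1.0000 Bond=0.0000
V0=98.5046

Under the risk-neutral measure, an up-move has probability p* = (R−d)/(u−d) = 0.9189 and values discount at R = 1.39.
Payoff layer (t=3): V(3,0)=0.0000, V(3,1)=0.0000, V(3,2)=147.7847, V(3,3)=301.8139
  t=2,j=0: stock 49.9059 → up 72.3636 (V=0.0000), down 35.4332 (V=0.0000). Price 0.0000; hedge Δ=0.0000, bond B=0.0000.
  t=2,j=1: stock 101.9205 → up 147.7847 (V=147.7847), down 72.3636 (V=0.0000). Price 97.6994; hedge Δ=1.9595, bond B=-102.0097.
  t=2,j=2: stock 208.1475 → up 301.8139 (V=301.8139), down 147.7847 (V=147.7847). Price 208.1475; hedge Δ=1.0000, bond B=0.0000.
  t=1,j=0: stock 70.2900 → up 101.9205 (V=97.6994), down 49.9059 (V=0.0000). Price 64.5884; hedge Δ=1.8783, bond B=-67.4379.
  t=1,j=1: stock 143.5500 → up 208.1475 (V=208.1475), down 101.9205 (V=97.6994). Price 143.3038; hedge Δ=1.0397, bond B=-5.9504.
  t=0,j=0: stock 99.0000 → up 143.5500 (V=143.3038), down 70.2900 (V=64.5884). Price 98.5046; hedge Δ=1.0745, bond B=-7.8675.
Each (Δ,B) replicates both successor values, so the strategy is self-financing and V0 is arbitrage-free.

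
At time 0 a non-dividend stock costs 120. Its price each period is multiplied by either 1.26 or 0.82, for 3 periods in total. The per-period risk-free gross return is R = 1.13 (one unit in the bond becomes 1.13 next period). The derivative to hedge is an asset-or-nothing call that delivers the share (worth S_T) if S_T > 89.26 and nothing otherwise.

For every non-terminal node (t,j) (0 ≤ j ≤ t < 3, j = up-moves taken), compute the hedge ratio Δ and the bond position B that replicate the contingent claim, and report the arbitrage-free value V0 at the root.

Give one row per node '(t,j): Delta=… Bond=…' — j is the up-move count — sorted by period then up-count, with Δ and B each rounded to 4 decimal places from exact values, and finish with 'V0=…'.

The replicating-portfolio and risk-neutral prices coincide; use p* = (1.13−0.82)/(1.26−0.82) = 0.7045 for the latter.
Payoff layer (t=3): V(3,0)=0.0000, V(3,1)=101.6669, V(3,2)=156.2198, V(3,3)=240.0451
Node (2,0) S=80.6880: V=(p*·101.6669+(1−p*)·0.0000)/1.13=63.3884; Δ=(101.6669−0.0000)/(101.6669−66.1642)=2.8636; B=V−Δ·S=-167.6727
Node (2,1) S=123.9840: V=(p*·156.2198+(1−p*)·101.6669)/1.13=123.9840; Δ=(156.2198−101.6669)/(156.2198−101.6669)=1.0000; B=V−Δ·S=0.0000
Node (2,2) S=190.5120: V=(p*·240.0451+(1−p*)·156.2198)/1.13=190.5120; Δ=(240.0451−156.2198)/(240.0451−156.2198)=1.0000; B=V−Δ·S=0.0000
Node (1,0) S=98.4000: V=(p*·123.9840+(1−p*)·63.3884)/1.13=93.8768; Δ=(123.9840−63.3884)/(123.9840−80.6880)=1.3996; B=V−Δ·S=-43.8404
Node (1,1) S=151.2000: V=(p*·190.5120+(1−p*)·123.9840)/1.13=151.2000; Δ=(190.5120−123.9840)/(190.5120−123.9840)=1.0000; B=V−Δ·S=0.0000
Node (0,0) S=120.0000: V=(p*·151.2000+(1−p*)·93.8768)/1.13=118.8173; Δ=(151.2000−93.8768)/(151.2000−98.4000)=1.0857; B=V−Δ·S=-11.4627
Each (Δ,B) replicates both successor values, so the strategy is self-financing and V0 is arbitrage-free.

(0,0): Delta=1.0857 Bond=-11.4627
(1,0): Delta=1.3996 Bond=-43.8404
(1,1): Delta=1.0000 Bond=0.0000
(2,0): Delta=2.8636 Bond=-167.6727
(2,1): Delta=1.0000 Bond=0.0000
(2,2): Delta=1.0000 Bond=0.0000
V0=118.8173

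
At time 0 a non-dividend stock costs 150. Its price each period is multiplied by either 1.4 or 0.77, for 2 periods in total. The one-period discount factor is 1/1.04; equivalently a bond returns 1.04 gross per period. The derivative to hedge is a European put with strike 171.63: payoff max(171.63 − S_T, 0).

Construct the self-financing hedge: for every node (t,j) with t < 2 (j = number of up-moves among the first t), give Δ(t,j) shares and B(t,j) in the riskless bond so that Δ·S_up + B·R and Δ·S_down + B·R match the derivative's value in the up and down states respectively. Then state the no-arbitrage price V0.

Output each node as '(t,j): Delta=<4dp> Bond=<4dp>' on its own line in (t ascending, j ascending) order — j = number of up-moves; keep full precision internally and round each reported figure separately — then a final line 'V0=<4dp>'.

Under the risk-neutral measure, an up-move has probability p* = (R−d)/(u−d) = 0.4286 and values discount at R = 1.04.
At expiry t=2: V(2,0)=82.6950, V(2,1)=9.9300, V(2,2)=0.0000
Node (1,0) S=115.5000: V=(p*·9.9300+(1−p*)·82.6950)/1.04=49.5288; Δ=(9.9300−82.6950)/(161.7000−88.9350)=-1.0000; B=V−Δ·S=165.0288
Node (1,1) S=210.0000: V=(p*·0.0000+(1−p*)·9.9300)/1.04=5.4560; Δ=(0.0000−9.9300)/(294.0000−161.7000)=-0.0751; B=V−Δ·S=21.2179
Node (0,0) S=150.0000: V=(p*·5.4560+(1−p*)·49.5288)/1.04=29.4620; Δ=(5.4560−49.5288)/(210.0000−115.5000)=-0.4664; B=V−Δ·S=99.4189
Each (Δ,B) replicates both successor values, so the strategy is self-financing and V0 is arbitrage-free.

(0,0): Delta=-0.4664 Bond=99.4189
(1,0): Delta=-1.0000 Bond=165.0288
(1,1): Delta=-0.0751 Bond=21.2179
V0=29.4620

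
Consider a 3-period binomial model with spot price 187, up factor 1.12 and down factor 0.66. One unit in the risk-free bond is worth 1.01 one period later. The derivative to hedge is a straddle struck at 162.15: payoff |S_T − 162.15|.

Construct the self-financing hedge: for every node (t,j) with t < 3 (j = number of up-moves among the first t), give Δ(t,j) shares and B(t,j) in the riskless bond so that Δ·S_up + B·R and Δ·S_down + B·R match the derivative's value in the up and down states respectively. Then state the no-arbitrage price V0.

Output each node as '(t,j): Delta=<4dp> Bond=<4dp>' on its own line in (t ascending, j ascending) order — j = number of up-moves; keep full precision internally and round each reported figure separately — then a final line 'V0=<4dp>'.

(0,0): Delta=0.3270 Bond=-4.7802
(1,0): Delta=-1.0000 Bond=158.9550
(1,1): Delta=0.5728 Bond=-56.3027
(2,0): Delta=-1.0000 Bond=160.5446
(2,1): Delta=-1.0000 Bond=160.5446
(2,2): Delta=0.8641 Bond=-125.1946
V0=56.3759

Risk-neutral probability p* = (R−d)/(u−d) = (1.01−0.66)/(1.12−0.66) = 0.7609.
At expiry t=3: V(3,0)=108.3882, V(3,1)=70.9179, V(3,2)=7.3320, V(3,3)=100.5715
(2,0): S=81.4572. Δ = (V_up−V_dn)/(S_up−S_dn) = (70.9179−108.3882)/(91.2321−53.7618) = -1.0000. V = [p*·70.9179 + (1−p*)·108.3882]/1.01 = 79.0874. B = V − Δ·S = 160.5446.
(2,1): S=138.2304. Δ = (V_up−V_dn)/(S_up−S_dn) = (7.3320−70.9179)/(154.8180−91.2321) = -1.0000. V = [p*·7.3320 + (1−p*)·70.9179]/1.01 = 22.3142. B = V − Δ·S = 160.5446.
(2,2): S=234.5728. Δ = (V_up−V_dn)/(S_up−S_dn) = (100.5715−7.3320)/(262.7215−154.8180) = 0.8641. V = [p*·100.5715 + (1−p*)·7.3320]/1.01 = 77.5001. B = V − Δ·S = -125.1946.
(1,0): S=123.4200. Δ = (V_up−V_dn)/(S_up−S_dn) = (22.3142−79.0874)/(138.2304−81.4572) = -1.0000. V = [p*·22.3142 + (1−p*)·79.0874]/1.01 = 35.5350. B = V − Δ·S = 158.9550.
(1,1): S=209.4400. Δ = (V_up−V_dn)/(S_up−S_dn) = (77.5001−22.3142)/(234.5728−138.2304) = 0.5728. V = [p*·77.5001 + (1−p*)·22.3142]/1.01 = 63.6668. B = V − Δ·S = -56.3027.
(0,0): S=187.0000. Δ = (V_up−V_dn)/(S_up−S_dn) = (63.6668−35.5350)/(209.4400−123.4200) = 0.3270. V = [p*·63.6668 + (1−p*)·35.5350]/1.01 = 56.3759. B = V − Δ·S = -4.7802.
Check: Δ(0,0)·S0 + B(0,0) = 56.3759 = V0.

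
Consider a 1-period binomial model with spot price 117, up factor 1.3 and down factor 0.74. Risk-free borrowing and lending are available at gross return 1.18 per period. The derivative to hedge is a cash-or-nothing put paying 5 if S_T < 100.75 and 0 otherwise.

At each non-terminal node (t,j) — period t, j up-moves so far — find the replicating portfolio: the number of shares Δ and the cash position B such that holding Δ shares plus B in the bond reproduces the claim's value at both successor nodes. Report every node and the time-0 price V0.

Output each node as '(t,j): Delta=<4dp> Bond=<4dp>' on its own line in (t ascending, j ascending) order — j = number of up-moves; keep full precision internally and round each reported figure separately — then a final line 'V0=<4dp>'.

Since d<R<u, set p* = (R−d)/(u−d) = 0.7857; price each node as the discounted p*-expectation of its children.
Payoff layer (t=1): V(1,0)=5.0000, V(1,1)=0.0000
Node (0,0) S=117.0000: V=(p*·0.0000+(1−p*)·5.0000)/1.18=0.9080; Δ=(0.0000−5.0000)/(152.1000−86.5800)=-0.0763; B=V−Δ·S=9.8366
Each (Δ,B) replicates both successor values, so the strategy is self-financing and V0 is arbitrage-free.

(0,0): Delta=-0.0763 Bond=9.8366
V0=0.9080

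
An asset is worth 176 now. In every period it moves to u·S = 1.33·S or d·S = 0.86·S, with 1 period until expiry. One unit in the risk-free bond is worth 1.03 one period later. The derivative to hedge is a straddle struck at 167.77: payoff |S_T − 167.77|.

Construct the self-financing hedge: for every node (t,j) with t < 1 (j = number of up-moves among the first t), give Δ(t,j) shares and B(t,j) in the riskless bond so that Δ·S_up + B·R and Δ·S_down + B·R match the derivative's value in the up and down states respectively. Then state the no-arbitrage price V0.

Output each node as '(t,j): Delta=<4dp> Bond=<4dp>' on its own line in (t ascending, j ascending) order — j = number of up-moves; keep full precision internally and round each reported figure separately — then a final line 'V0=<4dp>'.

(0,0): Delta=0.6032 Bond=-72.7149
V0=33.4553

No-arbitrage ⇒ martingale measure with p* = (R−d)/(u−d) = 0.3617.
Terminal values V(1,·): V(1,0)=16.4100, V(1,1)=66.3100
  t=0,j=0: stock 176.0000 → up 234.0800 (V=66.3100), down 151.3600 (V=16.4100). Price 33.4553; hedge Δ=0.6032, bond B=-72.7149.
Each (Δ,B) replicates both successor values, so the strategy is self-financing and V0 is arbitrage-free.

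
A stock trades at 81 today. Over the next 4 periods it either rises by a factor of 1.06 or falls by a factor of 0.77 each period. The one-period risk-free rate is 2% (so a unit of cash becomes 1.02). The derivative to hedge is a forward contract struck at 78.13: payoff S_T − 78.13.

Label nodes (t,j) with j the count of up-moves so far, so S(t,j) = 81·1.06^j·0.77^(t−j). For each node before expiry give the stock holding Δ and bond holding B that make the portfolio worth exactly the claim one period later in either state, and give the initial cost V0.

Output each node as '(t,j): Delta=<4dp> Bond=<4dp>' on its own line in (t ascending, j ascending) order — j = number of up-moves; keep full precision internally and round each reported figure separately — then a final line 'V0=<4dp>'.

Since d<R<u, set p* = (R−d)/(u−d) = 0.8621; price each node as the discounted p*-expectation of its children.
At expiry t=4: V(4,0)=-49.6560, V(4,1)=-38.9321, V(4,2)=-24.1692, V(4,3)=-3.8463, V(4,4)=24.1306
  t=3,j=0: stock 36.9792 → up 39.1979 (V=-38.9321), down 28.4740 (V=-49.6560). Price -39.6189; hedge Δ=1.0000, bond B=-76.5980.
  t=3,j=1: stock 50.9064 → up 53.9608 (V=-24.1692), down 39.1979 (V=-38.9321). Price -25.6916; hedge Δ=1.0000, bond B=-76.5980.
  t=3,j=2: stock 70.0789 → up 74.2837 (V=-3.8463), down 53.9608 (V=-24.1692). Price -6.5191; hedge Δ=1.0000, bond B=-76.5980.
  t=3,j=3: stock 96.4723 → up 102.2606 (V=24.1306), down 74.2837 (V=-3.8463). Price 19.8743; hedge Δ=1.0000, bond B=-76.5980.
  t=2,j=0: stock 48.0249 → up 50.9064 (V=-25.6916), down 36.9792 (V=-39.6189). Price -27.0712; hedge Δ=1.0000, bond B=-75.0961.
  t=2,j=1: stock 66.1122 → up 70.0789 (V=-6.5191), down 50.9064 (V=-25.6916). Price -8.9839; hedge Δ=1.0000, bond B=-75.0961.
  t=2,j=2: stock 91.0116 → up 96.4723 (V=19.8743), down 70.0789 (V=-6.5191). Price 15.9155; hedge Δ=1.0000, bond B=-75.0961.
  t=1,j=0: stock 62.3700 → up 66.1122 (V=-8.9839), down 48.0249 (V=-27.0712). Price -11.2536; hedge Δ=1.0000, bond B=-73.6236.
  t=1,j=1: stock 85.8600 → up 91.0116 (V=15.9155), down 66.1122 (V=-8.9839). Price 12.2364; hedge Δ=1.0000, bond B=-73.6236.
  t=0,j=0: stock 81.0000 → up 85.8600 (V=12.2364), down 62.3700 (V=-11.2536). Price 8.8200; hedge Δ=1.0000, bond B=-72.1800.
Root portfolio cost Δ·81+B reproduces V0=8.8200.

(0,0): Delta=1.0000 Bond=-72.1800
(1,0): Delta=1.0000 Bond=-73.6236
(1,1): Delta=1.0000 Bond=-73.6236
(2,0): Delta=1.0000 Bond=-75.0961
(2,1): Delta=1.0000 Bond=-75.0961
(2,2): Delta=1.0000 Bond=-75.0961
(3,0): Delta=1.0000 Bond=-76.5980
(3,1): Delta=1.0000 Bond=-76.5980
(3,2): Delta=1.0000 Bond=-76.5980
(3,3): Delta=1.0000 Bond=-76.5980
V0=8.8200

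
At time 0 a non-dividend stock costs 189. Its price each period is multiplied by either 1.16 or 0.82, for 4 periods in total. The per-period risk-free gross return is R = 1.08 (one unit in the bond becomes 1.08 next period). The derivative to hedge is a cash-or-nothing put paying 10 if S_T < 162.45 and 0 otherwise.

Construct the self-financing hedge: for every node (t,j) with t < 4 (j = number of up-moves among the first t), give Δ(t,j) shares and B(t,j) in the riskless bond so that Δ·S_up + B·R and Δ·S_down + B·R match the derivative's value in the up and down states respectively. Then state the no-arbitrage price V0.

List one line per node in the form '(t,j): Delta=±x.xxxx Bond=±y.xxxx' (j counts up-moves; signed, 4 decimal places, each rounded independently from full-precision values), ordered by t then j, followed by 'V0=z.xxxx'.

The replicating-portfolio and risk-neutral prices coincide; use p* = (1.08−0.82)/(1.16−0.82) = 0.7647 for the latter.
At expiry t=4: V(4,0)=10.0000, V(4,1)=10.0000, V(4,2)=0.0000, V(4,3)=0.0000, V(4,4)=0.0000
(3,0): S=104.2086. Δ = (V_up−V_dn)/(S_up−S_dn) = (10.0000−10.0000)/(120.8819−85.4510) = 0.0000. V = [p*·10.0000 + (1−p*)·10.0000]/1.08 = 9.2593. B = V − Δ·S = 9.2593.
(3,1): S=147.4170. Δ = (V_up−V_dn)/(S_up−S_dn) = (0.0000−10.0000)/(171.0037−120.8819) = -0.1995. V = [p*·0.0000 + (1−p*)·10.0000]/1.08 = 2.1786. B = V − Δ·S = 31.5904.
(3,2): S=208.5411. Δ = (V_up−V_dn)/(S_up−S_dn) = (0.0000−0.0000)/(241.9077−171.0037) = 0.0000. V = [p*·0.0000 + (1−p*)·0.0000]/1.08 = 0.0000. B = V − Δ·S = 0.0000.
(3,3): S=295.0093. Δ = (V_up−V_dn)/(S_up−S_dn) = (0.0000−0.0000)/(342.2108−241.9077) = 0.0000. V = [p*·0.0000 + (1−p*)·0.0000]/1.08 = 0.0000. B = V − Δ·S = 0.0000.
(2,0): S=127.0836. Δ = (V_up−V_dn)/(S_up−S_dn) = (2.1786−9.2593)/(147.4170−104.2086) = -0.1639. V = [p*·2.1786 + (1−p*)·9.2593]/1.08 = 3.5599. B = V − Δ·S = 24.3852.
(2,1): S=179.7768. Δ = (V_up−V_dn)/(S_up−S_dn) = (0.0000−2.1786)/(208.5411−147.4170) = -0.0356. V = [p*·0.0000 + (1−p*)·2.1786]/1.08 = 0.4747. B = V − Δ·S = 6.8824.
(2,2): S=254.3184. Δ = (V_up−V_dn)/(S_up−S_dn) = (0.0000−0.0000)/(295.0093−208.5411) = 0.0000. V = [p*·0.0000 + (1−p*)·0.0000]/1.08 = 0.0000. B = V − Δ·S = 0.0000.
(1,0): S=154.9800. Δ = (V_up−V_dn)/(S_up−S_dn) = (0.4747−3.5599)/(179.7768−127.0836) = -0.0586. V = [p*·0.4747 + (1−p*)·3.5599]/1.08 = 1.1117. B = V − Δ·S = 10.1859.
(1,1): S=219.2400. Δ = (V_up−V_dn)/(S_up−S_dn) = (0.0000−0.4747)/(254.3184−179.7768) = -0.0064. V = [p*·0.0000 + (1−p*)·0.4747]/1.08 = 0.1034. B = V − Δ·S = 1.4994.
(0,0): S=189.0000. Δ = (V_up−V_dn)/(S_up−S_dn) = (0.1034−1.1117)/(219.2400−154.9800) = -0.0157. V = [p*·0.1034 + (1−p*)·1.1117]/1.08 = 0.3154. B = V − Δ·S = 3.2808.
Root portfolio cost Δ·189+B reproduces V0=0.3154.

(0,0): Delta=-0.0157 Bond=3.2808
(1,0): Delta=-0.0586 Bond=10.1859
(1,1): Delta=-0.0064 Bond=1.4994
(2,0): Delta=-0.1639 Bond=24.3852
(2,1): Delta=-0.0356 Bond=6.8824
(2,2): Delta=0.0000 Bond=0.0000
(3,0): Delta=0.0000 Bond=9.2593
(3,1): Delta=-0.1995 Bond=31.5904
(3,2): Delta=0.0000 Bond=0.0000
(3,3): Delta=0.0000 Bond=0.0000
V0=0.3154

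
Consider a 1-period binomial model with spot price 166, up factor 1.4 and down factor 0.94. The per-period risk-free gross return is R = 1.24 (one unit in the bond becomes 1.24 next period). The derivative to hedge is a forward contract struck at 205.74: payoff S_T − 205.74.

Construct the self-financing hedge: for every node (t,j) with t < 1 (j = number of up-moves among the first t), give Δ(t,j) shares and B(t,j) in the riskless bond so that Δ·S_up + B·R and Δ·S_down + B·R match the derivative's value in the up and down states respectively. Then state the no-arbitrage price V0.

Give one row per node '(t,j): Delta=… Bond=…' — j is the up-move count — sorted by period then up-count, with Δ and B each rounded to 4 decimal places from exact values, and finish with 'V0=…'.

(0,0): Delta=1.0000 Bond=-165.9194
V0=0.0806

No-arbitrage ⇒ martingale measure with p* = (R−d)/(u−d) = 0.6522.
Terminal values V(1,·): V(1,0)=-49.7000, V(1,1)=26.6600
  t=0,j=0: stock 166.0000 → up 232.4000 (V=26.6600), down 156.0400 (V=-49.7000). Price 0.0806; hedge Δ=1.0000, bond B=-165.9194.
Self-financing check: at every node Δ·S+B equals the discounted successor values.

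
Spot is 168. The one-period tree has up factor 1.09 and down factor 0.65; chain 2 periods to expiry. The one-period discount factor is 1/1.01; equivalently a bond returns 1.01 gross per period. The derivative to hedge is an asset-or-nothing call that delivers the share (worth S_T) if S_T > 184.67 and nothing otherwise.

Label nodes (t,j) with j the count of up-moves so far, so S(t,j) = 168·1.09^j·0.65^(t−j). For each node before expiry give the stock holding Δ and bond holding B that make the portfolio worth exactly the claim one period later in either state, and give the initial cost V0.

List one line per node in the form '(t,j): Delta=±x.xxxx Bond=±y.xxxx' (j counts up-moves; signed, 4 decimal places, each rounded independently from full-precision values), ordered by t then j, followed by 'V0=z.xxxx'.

(0,0): Delta=2.1874 Bond=-236.4994
(1,0): Delta=0.0000 Bond=0.0000
(1,1): Delta=2.4773 Bond=-291.9454
V0=130.9843

Under the risk-neutral measure, an up-move has probability p* = (R−d)/(u−d) = 0.8182 and values discount at R = 1.01.
Terminal payoffs: V(2,0)=0.0000, V(2,1)=0.0000, V(2,2)=199.6008
  t=1,j=0: stock 109.2000 → up 119.0280 (V=0.0000), down 70.9800 (V=0.0000). Price 0.0000; hedge Δ=0.0000, bond B=0.0000.
  t=1,j=1: stock 183.1200 → up 199.6008 (V=199.6008), down 119.0280 (V=0.0000). Price 161.6928; hedge Δ=2.4773, bond B=-291.9454.
  t=0,j=0: stock 168.0000 → up 183.1200 (V=161.6928), down 109.2000 (V=0.0000). Price 130.9843; hedge Δ=2.1874, bond B=-236.4994.
Each (Δ,B) replicates both successor values, so the strategy is self-financing and V0 is arbitrage-free.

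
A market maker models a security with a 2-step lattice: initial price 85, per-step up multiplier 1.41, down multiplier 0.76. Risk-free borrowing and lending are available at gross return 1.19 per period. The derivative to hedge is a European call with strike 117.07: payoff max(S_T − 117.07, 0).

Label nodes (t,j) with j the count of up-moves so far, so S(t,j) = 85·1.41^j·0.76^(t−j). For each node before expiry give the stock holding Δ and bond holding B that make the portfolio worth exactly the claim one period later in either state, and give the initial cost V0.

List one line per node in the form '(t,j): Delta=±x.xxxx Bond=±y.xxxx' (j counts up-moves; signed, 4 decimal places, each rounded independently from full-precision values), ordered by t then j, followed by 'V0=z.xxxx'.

No-arbitrage ⇒ martingale measure with p* = (R−d)/(u−d) = 0.6615.
At expiry t=2: V(2,0)=0.0000, V(2,1)=0.0000, V(2,2)=51.9185
Node (1,0) S=64.6000: V=(p*·0.0000+(1−p*)·0.0000)/1.19=0.0000; Δ=(0.0000−0.0000)/(91.0860−49.0960)=0.0000; B=V−Δ·S=0.0000
Node (1,1) S=119.8500: V=(p*·51.9185+(1−p*)·0.0000)/1.19=28.8623; Δ=(51.9185−0.0000)/(168.9885−91.0860)=0.6665; B=V−Δ·S=-51.0124
Node (0,0) S=85.0000: V=(p*·28.8623+(1−p*)·0.0000)/1.19=16.0450; Δ=(28.8623−0.0000)/(119.8500−64.6000)=0.5224; B=V−Δ·S=-28.3585
Self-financing check: at every node Δ·S+B equals the discounted successor values.

(0,0): Delta=0.5224 Bond=-28.3585
(1,0): Delta=0.0000 Bond=0.0000
(1,1): Delta=0.6665 Bond=-51.0124
V0=16.0450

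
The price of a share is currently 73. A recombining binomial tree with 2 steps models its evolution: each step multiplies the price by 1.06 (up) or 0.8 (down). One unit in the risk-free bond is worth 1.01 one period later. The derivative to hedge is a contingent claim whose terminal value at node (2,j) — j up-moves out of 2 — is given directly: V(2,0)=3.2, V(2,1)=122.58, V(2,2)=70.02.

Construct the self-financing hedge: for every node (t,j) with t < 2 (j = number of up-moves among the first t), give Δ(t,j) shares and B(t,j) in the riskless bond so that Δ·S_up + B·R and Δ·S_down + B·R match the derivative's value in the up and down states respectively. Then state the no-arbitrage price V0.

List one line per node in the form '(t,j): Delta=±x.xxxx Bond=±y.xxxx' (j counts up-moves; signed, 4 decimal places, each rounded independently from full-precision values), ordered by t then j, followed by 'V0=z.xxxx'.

Risk-neutral probability p* = (R−d)/(u−d) = (1.01−0.8)/(1.06−0.8) = 0.8077.
At expiry t=2: V(2,0)=3.2000, V(2,1)=122.5800, V(2,2)=70.0200
(1,0): S=58.4000. Δ = (V_up−V_dn)/(S_up−S_dn) = (122.5800−3.2000)/(61.9040−46.7200) = 7.8622. V = [p*·122.5800 + (1−p*)·3.2000]/1.01 = 98.6359. B = V − Δ·S = -360.5179.
(1,1): S=77.3800. Δ = (V_up−V_dn)/(S_up−S_dn) = (70.0200−122.5800)/(82.0228−61.9040) = -2.6125. V = [p*·70.0200 + (1−p*)·122.5800]/1.01 = 79.3343. B = V − Δ·S = 281.4882.
(0,0): S=73.0000. Δ = (V_up−V_dn)/(S_up−S_dn) = (79.3343−98.6359)/(77.3800−58.4000) = -1.0169. V = [p*·79.3343 + (1−p*)·98.6359]/1.01 = 82.2240. B = V − Δ·S = 156.4609.
Each (Δ,B) replicates both successor values, so the strategy is self-financing and V0 is arbitrage-free.

(0,0): Delta=-1.0169 Bond=156.4609
(1,0): Delta=7.8622 Bond=-360.5179
(1,1): Delta=-2.6125 Bond=281.4882
V0=82.2240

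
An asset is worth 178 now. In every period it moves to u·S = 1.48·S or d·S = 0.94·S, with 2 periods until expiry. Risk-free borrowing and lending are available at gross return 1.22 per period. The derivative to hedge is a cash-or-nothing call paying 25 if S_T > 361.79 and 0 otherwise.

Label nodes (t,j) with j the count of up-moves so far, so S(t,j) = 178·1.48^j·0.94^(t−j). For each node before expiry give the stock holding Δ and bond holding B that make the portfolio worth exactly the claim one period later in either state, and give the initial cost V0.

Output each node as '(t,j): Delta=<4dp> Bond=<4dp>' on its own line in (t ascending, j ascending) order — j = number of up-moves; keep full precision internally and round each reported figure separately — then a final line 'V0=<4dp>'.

No-arbitrage ⇒ martingale measure with p* = (R−d)/(u−d) = 0.5185.
At expiry t=2: V(2,0)=0.0000, V(2,1)=0.0000, V(2,2)=25.0000
Node (1,0) S=167.3200: V=(p*·0.0000+(1−p*)·0.0000)/1.22=0.0000; Δ=(0.0000−0.0000)/(247.6336−157.2808)=0.0000; B=V−Δ·S=0.0000
Node (1,1) S=263.4400: V=(p*·25.0000+(1−p*)·0.0000)/1.22=10.6254; Δ=(25.0000−0.0000)/(389.8912−247.6336)=0.1757; B=V−Δ·S=-35.6709
Node (0,0) S=178.0000: V=(p*·10.6254+(1−p*)·0.0000)/1.22=4.5159; Δ=(10.6254−0.0000)/(263.4400−167.3200)=0.1105; B=V−Δ·S=-15.1607
Each (Δ,B) replicates both successor values, so the strategy is self-financing and V0 is arbitrage-free.

(0,0): Delta=0.1105 Bond=-15.1607
(1,0): Delta=0.0000 Bond=0.0000
(1,1): Delta=0.1757 Bond=-35.6709
V0=4.5159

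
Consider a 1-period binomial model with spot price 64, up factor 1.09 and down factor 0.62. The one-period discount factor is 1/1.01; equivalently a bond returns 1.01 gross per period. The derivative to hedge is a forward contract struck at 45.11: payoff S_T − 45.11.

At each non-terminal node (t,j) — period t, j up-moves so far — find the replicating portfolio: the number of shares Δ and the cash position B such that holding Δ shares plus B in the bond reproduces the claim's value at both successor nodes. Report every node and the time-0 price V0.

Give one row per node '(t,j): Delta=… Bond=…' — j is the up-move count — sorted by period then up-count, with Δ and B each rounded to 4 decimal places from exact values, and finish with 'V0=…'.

(0,0): Delta=1.0000 Bond=-44.6634
V0=19.3366

Risk-neutral probability p* = (R−d)/(u−d) = (1.01−0.62)/(1.09−0.62) = 0.8298.
At expiry t=1: V(1,0)=-5.4300, V(1,1)=24.6500
(0,0): S=64.0000. Δ = (V_up−V_dn)/(S_up−S_dn) = (24.6500−-5.4300)/(69.7600−39.6800) = 1.0000. V = [p*·24.6500 + (1−p*)·-5.4300]/1.01 = 19.3366. B = V − Δ·S = -44.6634.
Each (Δ,B) replicates both successor values, so the strategy is self-financing and V0 is arbitrage-free.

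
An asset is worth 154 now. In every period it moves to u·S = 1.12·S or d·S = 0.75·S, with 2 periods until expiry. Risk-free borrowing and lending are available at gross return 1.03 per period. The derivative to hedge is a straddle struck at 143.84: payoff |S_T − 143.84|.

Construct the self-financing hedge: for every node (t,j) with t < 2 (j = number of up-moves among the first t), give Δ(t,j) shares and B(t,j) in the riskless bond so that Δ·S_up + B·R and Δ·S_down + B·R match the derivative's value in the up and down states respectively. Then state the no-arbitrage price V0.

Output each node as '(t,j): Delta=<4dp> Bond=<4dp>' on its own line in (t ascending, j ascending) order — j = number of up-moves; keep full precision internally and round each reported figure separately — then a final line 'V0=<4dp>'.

(0,0): Delta=0.2723 Bond=-7.0925
(1,0): Delta=-1.0000 Bond=139.6505
(1,1): Delta=0.5462 Bond=-54.5411
V0=34.8485

The replicating-portfolio and risk-neutral prices coincide; use p* = (1.03−0.75)/(1.12−0.75) = 0.7568 for the latter.
Payoff layer (t=2): V(2,0)=57.2150, V(2,1)=14.4800, V(2,2)=49.3376
(1,0): S=115.5000. Δ = (V_up−V_dn)/(S_up−S_dn) = (14.4800−57.2150)/(129.3600−86.6250) = -1.0000. V = [p*·14.4800 + (1−p*)·57.2150]/1.03 = 24.1505. B = V − Δ·S = 139.6505.
(1,1): S=172.4800. Δ = (V_up−V_dn)/(S_up−S_dn) = (49.3376−14.4800)/(193.1776−129.3600) = 0.5462. V = [p*·49.3376 + (1−p*)·14.4800]/1.03 = 39.6687. B = V − Δ·S = -54.5411.
(0,0): S=154.0000. Δ = (V_up−V_dn)/(S_up−S_dn) = (39.6687−24.1505)/(172.4800−115.5000) = 0.2723. V = [p*·39.6687 + (1−p*)·24.1505]/1.03 = 34.8485. B = V − Δ·S = -7.0925.
Root portfolio cost Δ·154+B reproduces V0=34.8485.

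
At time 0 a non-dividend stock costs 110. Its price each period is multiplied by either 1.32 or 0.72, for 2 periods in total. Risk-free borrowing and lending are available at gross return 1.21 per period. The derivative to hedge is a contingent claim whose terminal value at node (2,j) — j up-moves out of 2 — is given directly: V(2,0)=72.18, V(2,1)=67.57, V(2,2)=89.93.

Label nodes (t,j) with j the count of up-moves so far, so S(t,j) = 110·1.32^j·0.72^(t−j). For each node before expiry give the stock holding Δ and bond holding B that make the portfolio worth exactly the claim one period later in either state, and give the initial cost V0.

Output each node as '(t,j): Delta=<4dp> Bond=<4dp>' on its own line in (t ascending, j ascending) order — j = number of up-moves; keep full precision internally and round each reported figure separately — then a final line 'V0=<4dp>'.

Since d<R<u, set p* = (R−d)/(u−d) = 0.8167; price each node as the discounted p*-expectation of its children.
Terminal payoffs: V(2,0)=72.1800, V(2,1)=67.5700, V(2,2)=89.9300
  t=1,j=0: stock 79.2000 → up 104.5440 (V=67.5700), down 57.0240 (V=72.1800). Price 56.5415; hedge Δ=-0.0970, bond B=64.2248.
  t=1,j=1: stock 145.2000 → up 191.6640 (V=89.9300), down 104.5440 (V=67.5700). Price 70.9344; hedge Δ=0.2567, bond B=33.6678.
  t=0,j=0: stock 110.0000 → up 145.2000 (V=70.9344), down 79.2000 (V=56.5415). Price 56.4427; hedge Δ=0.2181, bond B=32.4545.
Root portfolio cost Δ·110+B reproduces V0=56.4427.

(0,0): Delta=0.2181 Bond=32.4545
(1,0): Delta=-0.0970 Bond=64.2248
(1,1): Delta=0.2567 Bond=33.6678
V0=56.4427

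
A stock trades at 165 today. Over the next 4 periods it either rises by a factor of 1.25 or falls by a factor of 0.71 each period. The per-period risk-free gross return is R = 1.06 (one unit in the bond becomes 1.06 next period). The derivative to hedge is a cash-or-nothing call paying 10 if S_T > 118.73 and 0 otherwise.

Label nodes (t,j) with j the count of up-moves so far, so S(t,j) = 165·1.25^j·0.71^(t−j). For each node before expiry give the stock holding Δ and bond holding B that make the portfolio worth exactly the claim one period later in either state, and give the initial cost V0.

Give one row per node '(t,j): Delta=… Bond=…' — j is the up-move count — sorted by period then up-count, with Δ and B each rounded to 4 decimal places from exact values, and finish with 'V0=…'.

The replicating-portfolio and risk-neutral prices coincide; use p* = (1.06−0.71)/(1.25−0.71) = 0.6481 for the latter.
Terminal payoffs: V(4,0)=0.0000, V(4,1)=0.0000, V(4,2)=10.0000, V(4,3)=10.0000, V(4,4)=10.0000
  t=3,j=0: stock 59.0553 → up 73.8191 (V=0.0000), down 41.9293 (V=0.0000). Price 0.0000; hedge Δ=0.0000, bond B=0.0000.
  t=3,j=1: stock 103.9706 → up 129.9633 (V=10.0000), down 73.8191 (V=0.0000). Price 6.1146; hedge Δ=0.1781, bond B=-12.4039.
  t=3,j=2: stock 183.0469 → up 228.8086 (V=10.0000), down 129.9633 (V=10.0000). Price 9.4340; hedge Δ=0.0000, bond B=9.4340.
  t=3,j=3: stock 322.2656 → up 402.8320 (V=10.0000), down 228.8086 (V=10.0000). Price 9.4340; hedge Δ=0.0000, bond B=9.4340.
  t=2,j=0: stock 83.1765 → up 103.9706 (V=6.1146), down 59.0553 (V=0.0000). Price 3.7388; hedge Δ=0.1361, bond B=-7.5845.
  t=2,j=1: stock 146.4375 → up 183.0469 (V=9.4340), down 103.9706 (V=6.1146). Price 7.7982; hedge Δ=0.0420, bond B=1.6512.
  t=2,j=2: stock 257.8125 → up 322.2656 (V=9.4340), down 183.0469 (V=9.4340). Price 8.9000; hedge Δ=0.0000, bond B=8.9000.
  t=1,j=0: stock 117.1500 → up 146.4375 (V=7.7982), down 83.1765 (V=3.7388). Price 6.0093; hedge Δ=0.0642, bond B=-1.5079.
  t=1,j=1: stock 206.2500 → up 257.8125 (V=8.9000), down 146.4375 (V=7.7982). Price 8.0305; hedge Δ=0.0099, bond B=5.9901.
  t=0,j=0: stock 165.0000 → up 206.2500 (V=8.0305), down 117.1500 (V=6.0093). Price 6.9050; hedge Δ=0.0227, bond B=3.1622.
Self-financing check: at every node Δ·S+B equals the discounted successor values.

(0,0): Delta=0.0227 Bond=3.1622
(1,0): Delta=0.0642 Bond=-1.5079
(1,1): Delta=0.0099 Bond=5.9901
(2,0): Delta=0.1361 Bond=-7.5845
(2,1): Delta=0.0420 Bond=1.6512
(2,2): Delta=0.0000 Bond=8.9000
(3,0): Delta=0.0000 Bond=0.0000
(3,1): Delta=0.1781 Bond=-12.4039
(3,2): Delta=0.0000 Bond=9.4340
(3,3): Delta=0.0000 Bond=9.4340
V0=6.9050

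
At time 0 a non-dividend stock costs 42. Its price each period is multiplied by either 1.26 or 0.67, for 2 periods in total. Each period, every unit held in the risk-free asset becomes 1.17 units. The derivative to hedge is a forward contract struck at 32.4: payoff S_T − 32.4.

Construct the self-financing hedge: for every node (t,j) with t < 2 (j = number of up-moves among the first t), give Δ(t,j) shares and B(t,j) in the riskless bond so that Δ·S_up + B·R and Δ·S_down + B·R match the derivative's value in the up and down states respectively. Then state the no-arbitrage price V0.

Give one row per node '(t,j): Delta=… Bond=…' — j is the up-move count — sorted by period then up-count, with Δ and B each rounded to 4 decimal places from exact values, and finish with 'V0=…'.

(0,0): Delta=1.0000 Bond=-23.6686
(1,0): Delta=1.0000 Bond=-27.6923
(1,1): Delta=1.0000 Bond=-27.6923
V0=18.3314

No-arbitrage ⇒ martingale measure with p* = (R−d)/(u−d) = 0.8475.
Payoff layer (t=2): V(2,0)=-13.5462, V(2,1)=3.0564, V(2,2)=34.2792
Node (1,0) S=28.1400: V=(p*·3.0564+(1−p*)·-13.5462)/1.17=0.4477; Δ=(3.0564−-13.5462)/(35.4564−18.8538)=1.0000; B=V−Δ·S=-27.6923
Node (1,1) S=52.9200: V=(p*·34.2792+(1−p*)·3.0564)/1.17=25.2277; Δ=(34.2792−3.0564)/(66.6792−35.4564)=1.0000; B=V−Δ·S=-27.6923
Node (0,0) S=42.0000: V=(p*·25.2277+(1−p*)·0.4477)/1.17=18.3314; Δ=(25.2277−0.4477)/(52.9200−28.1400)=1.0000; B=V−Δ·S=-23.6686
Root portfolio cost Δ·42+B reproduces V0=18.3314.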